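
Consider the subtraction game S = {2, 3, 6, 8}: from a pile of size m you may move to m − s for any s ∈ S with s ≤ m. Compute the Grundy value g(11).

Compute g(0), g(1), … for moves {2, 3, 6, 8}:
g(0) = mex{} = 0
g(1) = mex{} = 0
g(2) = mex{0} = 1
g(3) = mex{0} = 1
g(4) = mex{0,1} = 2
g(5) = mex{1} = 0
g(6) = mex{0,1,2} = 3
g(7) = mex{0,2} = 1
g(8) = mex{0,1,3} = 2
g(9) = mex{0,1,3} = 2
g(10) = mex{1,2} = 0
g(11) = mex{0,1,2} = 3
So g(11) = 3.

3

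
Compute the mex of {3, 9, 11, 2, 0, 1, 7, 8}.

The values 0, 1, 2, 3 are all present; 4 is the first non-negative integer missing from the set.

4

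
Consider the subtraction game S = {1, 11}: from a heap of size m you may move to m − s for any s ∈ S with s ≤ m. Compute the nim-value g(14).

0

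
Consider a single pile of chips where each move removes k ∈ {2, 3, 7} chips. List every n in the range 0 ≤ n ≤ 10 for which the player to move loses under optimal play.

0, 1, 5, 6, 10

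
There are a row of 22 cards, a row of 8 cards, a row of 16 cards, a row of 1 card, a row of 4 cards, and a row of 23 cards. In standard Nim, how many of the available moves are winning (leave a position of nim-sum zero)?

3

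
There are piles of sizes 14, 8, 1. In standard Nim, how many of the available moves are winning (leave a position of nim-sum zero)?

1

Compute the nim-sum pairwise:
14 ^ 8 = 6
6 ^ 1 = 7
The overall nim-sum is X = 7. A pile of size p has a winning move iff p XOR X < p (reduce it to p XOR X).
  14: 14 XOR 7 = 9 < 14 — winning move (to 9).
  8: 8 XOR 7 = 15 ≥ 8 — no move.
  1: 1 XOR 7 = 6 ≥ 1 — no move.
That gives 1 winning move.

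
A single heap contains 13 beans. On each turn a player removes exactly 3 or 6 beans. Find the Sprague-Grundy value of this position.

Compute g(0), g(1), … for moves {3, 6}:
g(0) = mex{} = 0
g(1) = mex{} = 0
g(2) = mex{} = 0
g(3) = mex{0} = 1
g(4) = mex{0} = 1
g(5) = mex{0} = 1
g(6) = mex{0,1} = 2
g(7) = mex{0,1} = 2
g(8) = mex{0,1} = 2
g(9) = mex{1,2} = 0
g(10) = mex{1,2} = 0
g(11) = mex{1,2} = 0
g(12) = mex{0,2} = 1
g(13) = mex{0,2} = 1
So g(13) = 1.

1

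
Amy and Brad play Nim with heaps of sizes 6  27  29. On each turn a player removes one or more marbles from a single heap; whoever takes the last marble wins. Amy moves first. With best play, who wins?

Brad wins

Nim-sum: 6 XOR 27 XOR 29 = 0.
The nim-sum is 0, so this is a P-position: the player to move is in a losing position under optimal play; Amy is about to move from it and so loses — Brad wins.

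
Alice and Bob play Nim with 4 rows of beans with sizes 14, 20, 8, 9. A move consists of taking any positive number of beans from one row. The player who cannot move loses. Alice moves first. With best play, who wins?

Nim-sum: 14 ⊕ 20 ⊕ 8 ⊕ 9 = 27.
The nim-sum is 27 ≠ 0, so this is an N-position: the player to move can win; Alice has a winning move.

Alice wins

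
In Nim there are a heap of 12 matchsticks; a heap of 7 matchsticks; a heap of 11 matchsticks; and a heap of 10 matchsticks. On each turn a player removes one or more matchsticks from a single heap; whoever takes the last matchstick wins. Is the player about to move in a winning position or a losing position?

Winning position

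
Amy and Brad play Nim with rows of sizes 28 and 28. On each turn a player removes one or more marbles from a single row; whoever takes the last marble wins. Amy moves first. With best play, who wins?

Brad wins

Compute the nim-sum pairwise:
28 ⊕ 28 = 0
The nim-sum is 0, so this is a P-position: the player to move is in a losing position under optimal play; Amy is about to move from it and so loses — Brad wins.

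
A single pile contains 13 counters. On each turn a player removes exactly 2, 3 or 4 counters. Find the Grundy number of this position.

0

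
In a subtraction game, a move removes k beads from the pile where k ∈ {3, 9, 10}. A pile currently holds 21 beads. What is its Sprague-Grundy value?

0

Compute g(0), g(1), … for moves {3, 9, 10}:
k:     0  1  2  3  4  5  6  7  8  9 10 11 12 13 14 15 16 17 18 19 20 21
g(k):  0  0  0  1  1  1  0  0  0  1  1  1  2  0  0  3  1  1  2  0  0  0
So g(21) = 0.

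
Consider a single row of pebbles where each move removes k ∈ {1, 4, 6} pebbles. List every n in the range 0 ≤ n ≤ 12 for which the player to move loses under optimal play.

0, 2, 5, 7, 10, 12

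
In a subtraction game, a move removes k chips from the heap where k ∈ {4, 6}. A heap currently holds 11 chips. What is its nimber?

0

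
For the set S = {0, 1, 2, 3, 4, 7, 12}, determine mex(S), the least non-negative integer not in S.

5

The values 0, 1, 2, 3, 4 are all present; 5 is the first non-negative integer missing from the set.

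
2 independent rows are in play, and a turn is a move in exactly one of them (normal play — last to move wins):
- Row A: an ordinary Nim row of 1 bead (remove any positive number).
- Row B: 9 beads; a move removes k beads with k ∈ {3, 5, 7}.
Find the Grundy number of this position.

Row A is a plain Nim row of size 1, so its Grundy value is 1.
For row B, compute g(0), g(1), … with moves {3, 5, 7}:
g(0) = mex{} = 0
g(1) = mex{} = 0
g(2) = mex{} = 0
g(3) = mex{0} = 1
g(4) = mex{0} = 1
g(5) = mex{0} = 1
g(6) = mex{0,1} = 2
g(7) = mex{0,1} = 2
g(8) = mex{0,1} = 2
g(9) = mex{0,1,2} = 3
So g(9) = 3.
By the Sprague-Grundy theorem, the Grundy value of a sum of independent games is the XOR of the component values.
Combined value = 1 ⊕ 3 = 2.

2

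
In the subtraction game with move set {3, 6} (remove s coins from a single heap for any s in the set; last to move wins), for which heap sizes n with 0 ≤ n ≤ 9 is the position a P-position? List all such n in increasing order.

0, 1, 2, 9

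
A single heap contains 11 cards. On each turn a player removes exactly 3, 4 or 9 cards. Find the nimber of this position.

1

Build the Grundy sequence with g(k) = mex{g(k−s) : s ∈ {3, 4, 9}, s ≤ k}:
k:     0  1  2  3  4  5  6  7  8  9 10 11
g(k):  0  0  0  1  1  1  2  0  0  3  1  1
So g(11) = 1.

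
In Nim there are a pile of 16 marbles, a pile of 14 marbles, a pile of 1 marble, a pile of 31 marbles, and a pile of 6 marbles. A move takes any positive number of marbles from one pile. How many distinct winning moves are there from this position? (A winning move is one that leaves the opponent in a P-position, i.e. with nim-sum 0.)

Compute the nim-sum pairwise:
16 ⊕ 14 = 30
30 ⊕ 1 = 31
31 ⊕ 31 = 0
0 ⊕ 6 = 6
The overall nim-sum is X = 6. A pile of size p has a winning move iff p XOR X < p (reduce it to p XOR X).
  16: 16 XOR 6 = 22 ≥ 16 — no move.
  14: 14 XOR 6 = 8 < 14 — winning move (to 8).
  1: 1 XOR 6 = 7 ≥ 1 — no move.
  31: 31 XOR 6 = 25 < 31 — winning move (to 25).
  6: 6 XOR 6 = 0 < 6 — winning move (to 0).
That gives 3 winning moves.

3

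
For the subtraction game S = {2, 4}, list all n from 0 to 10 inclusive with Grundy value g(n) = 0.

0, 1, 6, 7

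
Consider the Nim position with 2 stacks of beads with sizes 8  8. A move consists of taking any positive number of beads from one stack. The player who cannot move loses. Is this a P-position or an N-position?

Nim-sum: 8 XOR 8 = 0.
The nim-sum is 0, so this is a P-position: the player to move is in a losing position under optimal play.

P-position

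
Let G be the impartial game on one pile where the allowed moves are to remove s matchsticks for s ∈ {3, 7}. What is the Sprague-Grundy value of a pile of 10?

0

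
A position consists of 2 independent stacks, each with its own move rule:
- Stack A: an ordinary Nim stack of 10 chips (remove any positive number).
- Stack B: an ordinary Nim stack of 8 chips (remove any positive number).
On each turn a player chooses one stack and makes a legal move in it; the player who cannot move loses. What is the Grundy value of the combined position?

2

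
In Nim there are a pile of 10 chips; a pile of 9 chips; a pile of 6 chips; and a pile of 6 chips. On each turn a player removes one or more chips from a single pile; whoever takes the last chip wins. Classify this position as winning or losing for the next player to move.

Winning position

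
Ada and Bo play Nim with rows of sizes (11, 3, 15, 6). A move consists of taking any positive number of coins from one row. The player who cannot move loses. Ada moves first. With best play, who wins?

Ada wins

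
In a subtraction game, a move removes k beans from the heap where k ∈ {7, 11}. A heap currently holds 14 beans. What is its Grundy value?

2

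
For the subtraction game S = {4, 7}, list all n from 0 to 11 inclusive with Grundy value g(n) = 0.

0, 1, 2, 3, 11

Compute g(0), g(1), … for moves {4, 7}:
g(0) = mex{} = 0
g(1) = mex{} = 0
g(2) = mex{} = 0
g(3) = mex{} = 0
g(4) = mex{0} = 1
g(5) = mex{0} = 1
g(6) = mex{0} = 1
g(7) = mex{0} = 1
g(8) = mex{0,1} = 2
g(9) = mex{0,1} = 2
g(10) = mex{0,1} = 2
g(11) = mex{1} = 0
The P-positions (g = 0) in 0..11 are 0, 1, 2, 3, 11.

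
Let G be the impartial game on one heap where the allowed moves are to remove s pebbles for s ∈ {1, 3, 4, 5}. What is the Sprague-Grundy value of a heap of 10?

0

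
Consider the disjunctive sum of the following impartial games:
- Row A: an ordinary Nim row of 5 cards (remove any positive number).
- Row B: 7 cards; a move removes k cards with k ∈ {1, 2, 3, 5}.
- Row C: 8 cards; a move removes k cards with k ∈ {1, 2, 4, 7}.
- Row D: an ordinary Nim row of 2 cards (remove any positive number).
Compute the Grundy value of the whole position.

6

Row A is a plain Nim row of size 5, so its Grundy value is 5.
Grundy values for row B (subtraction set {1, 2, 3, 5}):
g(0) = mex{} = 0
g(1) = mex{0} = 1
g(2) = mex{0,1} = 2
g(3) = mex{0,1,2} = 3
g(4) = mex{1,2,3} = 0
g(5) = mex{0,2,3} = 1
g(6) = mex{0,1,3} = 2
g(7) = mex{0,1,2} = 3
So g(7) = 3.
Build the Grundy sequence for row C with g(k) = mex{g(k−s) : s ∈ {1, 2, 4, 7}, s ≤ k}:
g(0) = mex{} = 0
g(1) = mex{0} = 1
g(2) = mex{0,1} = 2
g(3) = mex{1,2} = 0
g(4) = mex{0,2} = 1
g(5) = mex{0,1} = 2
g(6) = mex{1,2} = 0
g(7) = mex{0,2} = 1
g(8) = mex{0,1} = 2
So g(8) = 2.
Row D is a plain Nim row of size 2, so its Grundy value is 2.
By the Sprague-Grundy theorem, the Grundy value of a sum of independent games is the XOR of the component values.
Combined value = 5 ⊕ 3 ⊕ 2 ⊕ 2 = 6.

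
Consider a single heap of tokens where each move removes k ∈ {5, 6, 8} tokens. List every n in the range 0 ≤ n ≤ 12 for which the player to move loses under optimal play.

0, 1, 2, 3, 4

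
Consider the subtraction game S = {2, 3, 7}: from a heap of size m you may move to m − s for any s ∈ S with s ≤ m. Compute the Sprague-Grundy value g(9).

Grundy values for subtraction set {2, 3, 7}:
g(0) = mex{} = 0
g(1) = mex{} = 0
g(2) = mex{0} = 1
g(3) = mex{0} = 1
g(4) = mex{0,1} = 2
g(5) = mex{1} = 0
g(6) = mex{1,2} = 0
g(7) = mex{0,2} = 1
g(8) = mex{0} = 1
g(9) = mex{0,1} = 2
So g(9) = 2.

2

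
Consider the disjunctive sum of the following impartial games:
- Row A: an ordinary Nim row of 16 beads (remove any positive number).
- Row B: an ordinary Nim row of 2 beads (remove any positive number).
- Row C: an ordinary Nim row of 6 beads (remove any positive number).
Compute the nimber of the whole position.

Row A is a plain Nim row of size 16, so its Grundy value is 16.
Row B is a plain Nim row of size 2, so its Grundy value is 2.
Row C is a plain Nim row of size 6, so its Grundy value is 6.
By the Sprague-Grundy theorem, the Grundy value of a sum of independent games is the XOR of the component values.
Combined value = 16 ⊕ 2 ⊕ 6 = 20.

20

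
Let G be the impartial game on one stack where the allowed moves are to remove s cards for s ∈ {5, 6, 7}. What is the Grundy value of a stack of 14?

0

Build the Grundy sequence with g(k) = mex{g(k−s) : s ∈ {5, 6, 7}, s ≤ k}:
k:     0  1  2  3  4  5  6  7  8  9 10 11 12 13 14
g(k):  0  0  0  0  0  1  1  1  1  1  2  2  0  0  0
So g(14) = 0.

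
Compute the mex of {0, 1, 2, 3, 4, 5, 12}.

The values 0, 1, 2, 3, 4, 5 are all present; 6 is the first non-negative integer missing from the set.

6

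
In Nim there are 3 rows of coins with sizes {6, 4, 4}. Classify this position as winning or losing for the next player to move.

In binary:
  110  (6)
  100  (4)
  100  (4)
  ---
  110  (6)
The nim-sum is 6 ≠ 0, so this is an N-position: the player to move can win.

Winning position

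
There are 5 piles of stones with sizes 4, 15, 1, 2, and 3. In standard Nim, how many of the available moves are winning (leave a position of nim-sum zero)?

1

Bitwise XOR of the heap sizes:
  0100  (4)
  1111  (15)
  0001  (1)
  0010  (2)
  0011  (3)
  ----
  1011  (11)
The overall nim-sum is X = 11. A pile of size p has a winning move iff p XOR X < p (reduce it to p XOR X).
  4: 4 XOR 11 = 15 ≥ 4 — no move.
  15: 15 XOR 11 = 4 < 15 — winning move (to 4).
  1: 1 XOR 11 = 10 ≥ 1 — no move.
  2: 2 XOR 11 = 9 ≥ 2 — no move.
  3: 3 XOR 11 = 8 ≥ 3 — no move.
That gives 1 winning move.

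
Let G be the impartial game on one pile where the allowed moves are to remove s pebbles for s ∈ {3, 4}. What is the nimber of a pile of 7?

0

Compute g(0), g(1), … for moves {3, 4}:
k:     0  1  2  3  4  5  6  7
g(k):  0  0  0  1  1  1  2  0
So g(7) = 0.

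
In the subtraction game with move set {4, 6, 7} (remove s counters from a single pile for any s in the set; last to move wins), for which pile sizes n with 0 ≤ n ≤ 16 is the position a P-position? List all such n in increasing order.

Build the Grundy sequence with g(k) = mex{g(k−s) : s ∈ {4, 6, 7}, s ≤ k}:
k:     0  1  2  3  4  5  6  7  8  9 10 11 12 13 14 15 16
g(k):  0  0  0  0  1  1  1  1  2  2  2  0  0  0  0  1  1
The P-positions (g = 0) in 0..16 are 0, 1, 2, 3, 11, 12, 13, 14.

0, 1, 2, 3, 11, 12, 13, 14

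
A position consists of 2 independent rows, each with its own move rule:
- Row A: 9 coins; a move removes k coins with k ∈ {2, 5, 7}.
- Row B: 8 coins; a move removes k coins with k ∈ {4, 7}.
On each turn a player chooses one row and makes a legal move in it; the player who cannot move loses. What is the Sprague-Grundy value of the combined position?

Build the Grundy sequence for row A with g(k) = mex{g(k−s) : s ∈ {2, 5, 7}, s ≤ k}:
g(0) = mex{} = 0
g(1) = mex{} = 0
g(2) = mex{0} = 1
g(3) = mex{0} = 1
g(4) = mex{1} = 0
g(5) = mex{0,1} = 2
g(6) = mex{0} = 1
g(7) = mex{0,1,2} = 3
g(8) = mex{0,1} = 2
g(9) = mex{0,1,3} = 2
So g(9) = 2.
Build the Grundy sequence for row B with g(k) = mex{g(k−s) : s ∈ {4, 7}, s ≤ k}:
k:     0  1  2  3  4  5  6  7  8
g(k):  0  0  0  0  1  1  1  1  2
So g(8) = 2.
The value of a disjunctive sum is the nim-sum of the parts.
Combined value = 2 XOR 2 = 0.

0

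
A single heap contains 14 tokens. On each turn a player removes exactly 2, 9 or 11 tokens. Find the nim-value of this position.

3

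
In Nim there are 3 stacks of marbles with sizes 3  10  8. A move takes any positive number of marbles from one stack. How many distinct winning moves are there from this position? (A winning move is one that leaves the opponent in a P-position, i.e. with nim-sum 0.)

In binary:
  0011  (3)
  1010  (10)
  1000  (8)
  ----
  0001  (1)
The overall nim-sum is X = 1. A stack of size p has a winning move iff p XOR X < p (reduce it to p XOR X).
  3: 3 XOR 1 = 2 < 3 — winning move (to 2).
  10: 10 XOR 1 = 11 ≥ 10 — no move.
  8: 8 XOR 1 = 9 ≥ 8 — no move.
That gives 1 winning move.

1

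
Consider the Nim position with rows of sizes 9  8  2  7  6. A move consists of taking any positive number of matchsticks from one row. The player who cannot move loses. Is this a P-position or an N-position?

N-position

Compute the nim-sum pairwise:
9 XOR 8 = 1
1 XOR 2 = 3
3 XOR 7 = 4
4 XOR 6 = 2
The nim-sum is 2 ≠ 0, so this is an N-position: the player to move can win.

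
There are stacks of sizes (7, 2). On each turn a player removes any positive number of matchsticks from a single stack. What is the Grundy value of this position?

5

Bitwise XOR of the heap sizes:
  111  (7)
  010  (2)
  ---
  101  (5)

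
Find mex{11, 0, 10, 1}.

The values 0, 1 are all present; 2 is the first non-negative integer missing from the set.

2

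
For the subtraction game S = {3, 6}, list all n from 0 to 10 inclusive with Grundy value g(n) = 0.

0, 1, 2, 9, 10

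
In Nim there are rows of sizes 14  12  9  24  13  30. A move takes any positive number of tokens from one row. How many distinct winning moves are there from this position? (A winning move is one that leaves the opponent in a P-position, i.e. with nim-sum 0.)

0

Nim-sum: 14 ⊕ 12 ⊕ 9 ⊕ 24 ⊕ 13 ⊕ 30 = 0.
The nim-sum is already 0, so every move leaves a nonzero nim-sum — there are no winning moves.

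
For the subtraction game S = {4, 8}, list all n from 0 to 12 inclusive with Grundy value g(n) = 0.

0, 1, 2, 3, 12

Build the Grundy sequence with g(k) = mex{g(k−s) : s ∈ {4, 8}, s ≤ k}:
k:     0  1  2  3  4  5  6  7  8  9 10 11 12
g(k):  0  0  0  0  1  1  1  1  2  2  2  2  0
The P-positions (g = 0) in 0..12 are 0, 1, 2, 3, 12.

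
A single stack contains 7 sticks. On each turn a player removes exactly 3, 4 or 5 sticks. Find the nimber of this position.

Grundy values for subtraction set {3, 4, 5}:
g(0) = mex{} = 0
g(1) = mex{} = 0
g(2) = mex{} = 0
g(3) = mex{0} = 1
g(4) = mex{0} = 1
g(5) = mex{0} = 1
g(6) = mex{0,1} = 2
g(7) = mex{0,1} = 2
So g(7) = 2.

2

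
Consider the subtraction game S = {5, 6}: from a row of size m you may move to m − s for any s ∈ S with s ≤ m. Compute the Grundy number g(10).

2

Grundy values for subtraction set {5, 6}:
k:     0  1  2  3  4  5  6  7  8  9 10
g(k):  0  0  0  0  0  1  1  1  1  1  2
So g(10) = 2.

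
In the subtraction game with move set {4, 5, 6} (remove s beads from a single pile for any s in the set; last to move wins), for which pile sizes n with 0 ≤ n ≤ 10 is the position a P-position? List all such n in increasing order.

Grundy values for subtraction set {4, 5, 6}:
k:     0  1  2  3  4  5  6  7  8  9 10
g(k):  0  0  0  0  1  1  1  1  2  2  0
The P-positions (g = 0) in 0..10 are 0, 1, 2, 3, 10.

0, 1, 2, 3, 10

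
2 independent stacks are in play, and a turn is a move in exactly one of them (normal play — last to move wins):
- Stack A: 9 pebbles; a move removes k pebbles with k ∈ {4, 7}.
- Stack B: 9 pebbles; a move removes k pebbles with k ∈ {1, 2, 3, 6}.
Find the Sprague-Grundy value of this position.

3

For stack A, compute g(0), g(1), … with moves {4, 7}:
g(0) = mex{} = 0
g(1) = mex{} = 0
g(2) = mex{} = 0
g(3) = mex{} = 0
g(4) = mex{0} = 1
g(5) = mex{0} = 1
g(6) = mex{0} = 1
g(7) = mex{0} = 1
g(8) = mex{0,1} = 2
g(9) = mex{0,1} = 2
So g(9) = 2.
For stack B, compute g(0), g(1), … with moves {1, 2, 3, 6}:
g(0) = mex{} = 0
g(1) = mex{0} = 1
g(2) = mex{0,1} = 2
g(3) = mex{0,1,2} = 3
g(4) = mex{1,2,3} = 0
g(5) = mex{0,2,3} = 1
g(6) = mex{0,1,3} = 2
g(7) = mex{0,1,2} = 3
g(8) = mex{1,2,3} = 0
g(9) = mex{0,2,3} = 1
So g(9) = 1.
The value of a disjunctive sum is the nim-sum of the parts.
Combined value = 2 XOR 1 = 3.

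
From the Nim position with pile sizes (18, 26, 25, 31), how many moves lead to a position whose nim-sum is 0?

3

Nim-sum: 18 ^ 26 ^ 25 ^ 31 = 14.
The overall nim-sum is X = 14. A pile of size p has a winning move iff p XOR X < p (reduce it to p XOR X).
  18: 18 XOR 14 = 28 ≥ 18 — no move.
  26: 26 XOR 14 = 20 < 26 — winning move (to 20).
  25: 25 XOR 14 = 23 < 25 — winning move (to 23).
  31: 31 XOR 14 = 17 < 31 — winning move (to 17).
That gives 3 winning moves.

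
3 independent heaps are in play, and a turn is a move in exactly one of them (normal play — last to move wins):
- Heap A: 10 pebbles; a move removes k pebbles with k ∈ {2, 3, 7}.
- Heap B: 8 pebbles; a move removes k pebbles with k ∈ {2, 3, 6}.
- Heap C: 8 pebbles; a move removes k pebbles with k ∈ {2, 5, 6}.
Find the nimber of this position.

2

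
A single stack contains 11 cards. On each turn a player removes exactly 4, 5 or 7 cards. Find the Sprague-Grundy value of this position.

Compute g(0), g(1), … for moves {4, 5, 7}:
g(0) = mex{} = 0
g(1) = mex{} = 0
g(2) = mex{} = 0
g(3) = mex{} = 0
g(4) = mex{0} = 1
g(5) = mex{0} = 1
g(6) = mex{0} = 1
g(7) = mex{0} = 1
g(8) = mex{0,1} = 2
g(9) = mex{0,1} = 2
g(10) = mex{0,1} = 2
g(11) = mex{1} = 0
So g(11) = 0.

0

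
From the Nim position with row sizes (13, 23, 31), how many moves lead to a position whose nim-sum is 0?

Compute the nim-sum pairwise:
13 ^ 23 = 26
26 ^ 31 = 5
The overall nim-sum is X = 5. A row of size p has a winning move iff p XOR X < p (reduce it to p XOR X).
  13: 13 XOR 5 = 8 < 13 — winning move (to 8).
  23: 23 XOR 5 = 18 < 23 — winning move (to 18).
  31: 31 XOR 5 = 26 < 31 — winning move (to 26).
That gives 3 winning moves.

3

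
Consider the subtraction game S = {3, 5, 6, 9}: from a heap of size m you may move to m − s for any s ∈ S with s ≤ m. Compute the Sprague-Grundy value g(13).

Build the Grundy sequence with g(k) = mex{g(k−s) : s ∈ {3, 5, 6, 9}, s ≤ k}:
g(0) = mex{} = 0
g(1) = mex{} = 0
g(2) = mex{} = 0
g(3) = mex{0} = 1
g(4) = mex{0} = 1
g(5) = mex{0} = 1
g(6) = mex{0,1} = 2
g(7) = mex{0,1} = 2
g(8) = mex{0,1} = 2
g(9) = mex{0,1,2} = 3
g(10) = mex{0,1,2} = 3
g(11) = mex{0,1,2} = 3
g(12) = mex{1,2,3} = 0
g(13) = mex{1,2,3} = 0
So g(13) = 0.

0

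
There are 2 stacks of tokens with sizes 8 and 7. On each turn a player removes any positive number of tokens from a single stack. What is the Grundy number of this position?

15

Nim-sum: 8 XOR 7 = 15.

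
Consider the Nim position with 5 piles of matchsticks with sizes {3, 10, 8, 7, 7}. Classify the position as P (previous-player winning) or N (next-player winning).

N-position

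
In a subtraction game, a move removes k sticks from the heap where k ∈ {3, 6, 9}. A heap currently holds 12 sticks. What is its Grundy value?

0

Grundy values for subtraction set {3, 6, 9}:
g(0) = mex{} = 0
g(1) = mex{} = 0
g(2) = mex{} = 0
g(3) = mex{0} = 1
g(4) = mex{0} = 1
g(5) = mex{0} = 1
g(6) = mex{0,1} = 2
g(7) = mex{0,1} = 2
g(8) = mex{0,1} = 2
g(9) = mex{0,1,2} = 3
g(10) = mex{0,1,2} = 3
g(11) = mex{0,1,2} = 3
g(12) = mex{1,2,3} = 0
So g(12) = 0.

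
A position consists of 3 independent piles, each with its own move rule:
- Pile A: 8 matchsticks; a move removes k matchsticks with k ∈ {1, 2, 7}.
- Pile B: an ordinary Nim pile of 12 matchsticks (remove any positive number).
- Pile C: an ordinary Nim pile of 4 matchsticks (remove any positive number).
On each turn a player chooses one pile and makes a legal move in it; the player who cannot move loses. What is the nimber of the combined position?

10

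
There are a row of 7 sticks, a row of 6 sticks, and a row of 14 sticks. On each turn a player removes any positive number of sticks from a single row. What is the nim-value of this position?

15

Compute the nim-sum pairwise:
7 XOR 6 = 1
1 XOR 14 = 15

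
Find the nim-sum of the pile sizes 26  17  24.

19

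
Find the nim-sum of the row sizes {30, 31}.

1

Compute the nim-sum pairwise:
30 ^ 31 = 1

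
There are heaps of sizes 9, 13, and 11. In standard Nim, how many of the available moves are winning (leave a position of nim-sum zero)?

Nim-sum: 9 ^ 13 ^ 11 = 15.
The overall nim-sum is X = 15. A heap of size p has a winning move iff p XOR X < p (reduce it to p XOR X).
  9: 9 XOR 15 = 6 < 9 — winning move (to 6).
  13: 13 XOR 15 = 2 < 13 — winning move (to 2).
  11: 11 XOR 15 = 4 < 11 — winning move (to 4).
That gives 3 winning moves.

3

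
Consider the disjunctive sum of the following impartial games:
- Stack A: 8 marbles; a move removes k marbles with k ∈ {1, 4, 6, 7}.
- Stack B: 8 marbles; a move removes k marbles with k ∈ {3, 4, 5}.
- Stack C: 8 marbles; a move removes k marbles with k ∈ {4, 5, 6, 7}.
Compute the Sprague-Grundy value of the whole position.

1

Grundy values for stack A (subtraction set {1, 4, 6, 7}):
g(0) = mex{} = 0
g(1) = mex{0} = 1
g(2) = mex{1} = 0
g(3) = mex{0} = 1
g(4) = mex{0,1} = 2
g(5) = mex{1,2} = 0
g(6) = mex{0} = 1
g(7) = mex{0,1} = 2
g(8) = mex{0,1,2} = 3
So g(8) = 3.
Grundy values for stack B (subtraction set {3, 4, 5}):
k:     0  1  2  3  4  5  6  7  8
g(k):  0  0  0  1  1  1  2  2  0
So g(8) = 0.
Build the Grundy sequence for stack C with g(k) = mex{g(k−s) : s ∈ {4, 5, 6, 7}, s ≤ k}:
k:     0  1  2  3  4  5  6  7  8
g(k):  0  0  0  0  1  1  1  1  2
So g(8) = 2.
The value of a disjunctive sum is the nim-sum of the parts.
Combined value = 3 ⊕ 0 ⊕ 2 = 1.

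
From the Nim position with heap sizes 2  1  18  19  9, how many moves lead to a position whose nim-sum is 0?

Write each in binary and XOR column by column:
  00010  (2)
  00001  (1)
  10010  (18)
  10011  (19)
  01001  (9)
  -----
  01011  (11)
The overall nim-sum is X = 11. A heap of size p has a winning move iff p XOR X < p (reduce it to p XOR X).
  2: 2 XOR 11 = 9 ≥ 2 — no move.
  1: 1 XOR 11 = 10 ≥ 1 — no move.
  18: 18 XOR 11 = 25 ≥ 18 — no move.
  19: 19 XOR 11 = 24 ≥ 19 — no move.
  9: 9 XOR 11 = 2 < 9 — winning move (to 2).
That gives 1 winning move.

1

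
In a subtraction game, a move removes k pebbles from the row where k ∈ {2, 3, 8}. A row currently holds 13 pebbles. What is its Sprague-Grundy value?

1

Build the Grundy sequence with g(k) = mex{g(k−s) : s ∈ {2, 3, 8}, s ≤ k}:
g(0) = mex{} = 0
g(1) = mex{} = 0
g(2) = mex{0} = 1
g(3) = mex{0} = 1
g(4) = mex{0,1} = 2
g(5) = mex{1} = 0
g(6) = mex{1,2} = 0
g(7) = mex{0,2} = 1
g(8) = mex{0} = 1
g(9) = mex{0,1} = 2
g(10) = mex{1} = 0
g(11) = mex{1,2} = 0
g(12) = mex{0,2} = 1
g(13) = mex{0} = 1
So g(13) = 1.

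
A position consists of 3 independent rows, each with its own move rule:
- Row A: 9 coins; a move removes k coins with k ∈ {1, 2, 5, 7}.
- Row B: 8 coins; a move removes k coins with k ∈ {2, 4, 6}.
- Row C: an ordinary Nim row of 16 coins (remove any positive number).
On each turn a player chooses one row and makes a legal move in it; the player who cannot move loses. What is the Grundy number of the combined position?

Grundy values for row A (subtraction set {1, 2, 5, 7}):
g(0) = mex{} = 0
g(1) = mex{0} = 1
g(2) = mex{0,1} = 2
g(3) = mex{1,2} = 0
g(4) = mex{0,2} = 1
g(5) = mex{0,1} = 2
g(6) = mex{1,2} = 0
g(7) = mex{0,2} = 1
g(8) = mex{0,1} = 2
g(9) = mex{1,2} = 0
So g(9) = 0.
For row B, compute g(0), g(1), … with moves {2, 4, 6}:
g(0) = mex{} = 0
g(1) = mex{} = 0
g(2) = mex{0} = 1
g(3) = mex{0} = 1
g(4) = mex{0,1} = 2
g(5) = mex{0,1} = 2
g(6) = mex{0,1,2} = 3
g(7) = mex{0,1,2} = 3
g(8) = mex{1,2,3} = 0
So g(8) = 0.
Row C is a plain Nim row of size 16, so its Grundy value is 16.
By the Sprague-Grundy theorem, the Grundy value of a sum of independent games is the XOR of the component values.
Combined value = 0 ⊕ 0 ⊕ 16 = 16.

16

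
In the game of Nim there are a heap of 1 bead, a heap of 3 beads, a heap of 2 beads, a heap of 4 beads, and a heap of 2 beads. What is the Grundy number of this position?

6

Nim-sum: 1 XOR 3 XOR 2 XOR 4 XOR 2 = 6.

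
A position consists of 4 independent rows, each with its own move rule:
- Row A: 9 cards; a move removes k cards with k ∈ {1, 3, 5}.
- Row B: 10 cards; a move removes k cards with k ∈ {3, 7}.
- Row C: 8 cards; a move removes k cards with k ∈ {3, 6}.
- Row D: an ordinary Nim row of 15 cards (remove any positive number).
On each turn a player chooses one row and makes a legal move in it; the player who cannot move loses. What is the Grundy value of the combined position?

Build the Grundy sequence for row A with g(k) = mex{g(k−s) : s ∈ {1, 3, 5}, s ≤ k}:
g(0) = mex{} = 0
g(1) = mex{0} = 1
g(2) = mex{1} = 0
g(3) = mex{0} = 1
g(4) = mex{1} = 0
g(5) = mex{0} = 1
g(6) = mex{1} = 0
g(7) = mex{0} = 1
g(8) = mex{1} = 0
g(9) = mex{0} = 1
So g(9) = 1.
For row B, compute g(0), g(1), … with moves {3, 7}:
g(0) = mex{} = 0
g(1) = mex{} = 0
g(2) = mex{} = 0
g(3) = mex{0} = 1
g(4) = mex{0} = 1
g(5) = mex{0} = 1
g(6) = mex{1} = 0
g(7) = mex{0,1} = 2
g(8) = mex{0,1} = 2
g(9) = mex{0} = 1
g(10) = mex{1,2} = 0
So g(10) = 0.
Grundy values for row C (subtraction set {3, 6}):
k:     0  1  2  3  4  5  6  7  8
g(k):  0  0  0  1  1  1  2  2  2
So g(8) = 2.
Row D is a plain Nim row of size 15, so its Grundy value is 15.
By the Sprague-Grundy theorem, the Grundy value of a sum of independent games is the XOR of the component values.
Combined value = 1 ⊕ 0 ⊕ 2 ⊕ 15 = 12.

12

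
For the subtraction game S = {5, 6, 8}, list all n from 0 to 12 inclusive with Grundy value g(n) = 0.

0, 1, 2, 3, 4

Grundy values for subtraction set {5, 6, 8}:
g(0) = mex{} = 0
g(1) = mex{} = 0
g(2) = mex{} = 0
g(3) = mex{} = 0
g(4) = mex{} = 0
g(5) = mex{0} = 1
g(6) = mex{0} = 1
g(7) = mex{0} = 1
g(8) = mex{0} = 1
g(9) = mex{0} = 1
g(10) = mex{0,1} = 2
g(11) = mex{0,1} = 2
g(12) = mex{0,1} = 2
The P-positions (g = 0) in 0..12 are 0, 1, 2, 3, 4.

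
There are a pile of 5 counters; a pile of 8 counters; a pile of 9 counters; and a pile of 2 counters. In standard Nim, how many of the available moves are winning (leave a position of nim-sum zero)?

1

Nim-sum: 5 XOR 8 XOR 9 XOR 2 = 6.
The overall nim-sum is X = 6. A pile of size p has a winning move iff p XOR X < p (reduce it to p XOR X).
  5: 5 XOR 6 = 3 < 5 — winning move (to 3).
  8: 8 XOR 6 = 14 ≥ 8 — no move.
  9: 9 XOR 6 = 15 ≥ 9 — no move.
  2: 2 XOR 6 = 4 ≥ 2 — no move.
That gives 1 winning move.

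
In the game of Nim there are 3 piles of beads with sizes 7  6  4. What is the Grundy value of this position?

5

Compute the nim-sum pairwise:
7 XOR 6 = 1
1 XOR 4 = 5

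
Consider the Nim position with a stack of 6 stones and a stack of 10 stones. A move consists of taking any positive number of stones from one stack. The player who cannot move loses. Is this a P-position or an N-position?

In binary:
  0110  (6)
  1010  (10)
  ----
  1100  (12)
The nim-sum is 12 ≠ 0, so this is an N-position: the player to move can win.

N-position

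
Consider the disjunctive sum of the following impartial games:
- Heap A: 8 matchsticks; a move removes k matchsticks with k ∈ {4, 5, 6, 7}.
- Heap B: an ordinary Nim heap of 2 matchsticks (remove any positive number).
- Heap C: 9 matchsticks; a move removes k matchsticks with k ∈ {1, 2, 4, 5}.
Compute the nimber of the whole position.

Grundy values for heap A (subtraction set {4, 5, 6, 7}):
g(0) = mex{} = 0
g(1) = mex{} = 0
g(2) = mex{} = 0
g(3) = mex{} = 0
g(4) = mex{0} = 1
g(5) = mex{0} = 1
g(6) = mex{0} = 1
g(7) = mex{0} = 1
g(8) = mex{0,1} = 2
So g(8) = 2.
Heap B is a plain Nim heap of size 2, so its Grundy value is 2.
For heap C, compute g(0), g(1), … with moves {1, 2, 4, 5}:
g(0) = mex{} = 0
g(1) = mex{0} = 1
g(2) = mex{0,1} = 2
g(3) = mex{1,2} = 0
g(4) = mex{0,2} = 1
g(5) = mex{0,1} = 2
g(6) = mex{1,2} = 0
g(7) = mex{0,2} = 1
g(8) = mex{0,1} = 2
g(9) = mex{1,2} = 0
So g(9) = 0.
By the Sprague-Grundy theorem, the Grundy value of a sum of independent games is the XOR of the component values.
Combined value = 2 ⊕ 2 ⊕ 0 = 0.

0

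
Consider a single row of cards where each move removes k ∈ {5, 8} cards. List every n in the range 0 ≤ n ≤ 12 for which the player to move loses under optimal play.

Grundy values for subtraction set {5, 8}:
g(0) = mex{} = 0
g(1) = mex{} = 0
g(2) = mex{} = 0
g(3) = mex{} = 0
g(4) = mex{} = 0
g(5) = mex{0} = 1
g(6) = mex{0} = 1
g(7) = mex{0} = 1
g(8) = mex{0} = 1
g(9) = mex{0} = 1
g(10) = mex{0,1} = 2
g(11) = mex{0,1} = 2
g(12) = mex{0,1} = 2
The P-positions (g = 0) in 0..12 are 0, 1, 2, 3, 4.

0, 1, 2, 3, 4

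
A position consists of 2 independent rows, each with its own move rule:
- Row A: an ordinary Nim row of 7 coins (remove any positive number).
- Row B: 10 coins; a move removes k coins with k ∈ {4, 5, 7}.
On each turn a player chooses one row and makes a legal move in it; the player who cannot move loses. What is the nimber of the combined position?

5

Row A is a plain Nim row of size 7, so its Grundy value is 7.
Build the Grundy sequence for row B with g(k) = mex{g(k−s) : s ∈ {4, 5, 7}, s ≤ k}:
g(0) = mex{} = 0
g(1) = mex{} = 0
g(2) = mex{} = 0
g(3) = mex{} = 0
g(4) = mex{0} = 1
g(5) = mex{0} = 1
g(6) = mex{0} = 1
g(7) = mex{0} = 1
g(8) = mex{0,1} = 2
g(9) = mex{0,1} = 2
g(10) = mex{0,1} = 2
So g(10) = 2.
The value of a disjunctive sum is the nim-sum of the parts.
Combined value = 7 XOR 2 = 5.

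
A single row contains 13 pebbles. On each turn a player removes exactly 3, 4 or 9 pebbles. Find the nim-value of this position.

0

Compute g(0), g(1), … for moves {3, 4, 9}:
k:     0  1  2  3  4  5  6  7  8  9 10 11 12 13
g(k):  0  0  0  1  1  1  2  0  0  3  1  1  2  0
So g(13) = 0.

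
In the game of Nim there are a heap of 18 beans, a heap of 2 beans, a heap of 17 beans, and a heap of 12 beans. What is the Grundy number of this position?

13

Write each in binary and XOR column by column:
  10010  (18)
  00010  (2)
  10001  (17)
  01100  (12)
  -----
  01101  (13)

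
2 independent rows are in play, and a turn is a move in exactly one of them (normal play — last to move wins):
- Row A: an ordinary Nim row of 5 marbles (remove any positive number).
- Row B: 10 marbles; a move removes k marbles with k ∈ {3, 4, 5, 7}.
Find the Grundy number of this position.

5

Row A is a plain Nim row of size 5, so its Grundy value is 5.
For row B, compute g(0), g(1), … with moves {3, 4, 5, 7}:
g(0) = mex{} = 0
g(1) = mex{} = 0
g(2) = mex{} = 0
g(3) = mex{0} = 1
g(4) = mex{0} = 1
g(5) = mex{0} = 1
g(6) = mex{0,1} = 2
g(7) = mex{0,1} = 2
g(8) = mex{0,1} = 2
g(9) = mex{0,1,2} = 3
g(10) = mex{1,2} = 0
So g(10) = 0.
The value of a disjunctive sum is the nim-sum of the parts.
Combined value = 5 ⊕ 0 = 5.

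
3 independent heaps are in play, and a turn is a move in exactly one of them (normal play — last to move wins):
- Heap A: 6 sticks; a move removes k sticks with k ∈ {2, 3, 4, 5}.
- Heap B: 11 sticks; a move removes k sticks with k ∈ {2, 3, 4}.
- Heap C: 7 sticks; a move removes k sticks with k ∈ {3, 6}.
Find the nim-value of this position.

3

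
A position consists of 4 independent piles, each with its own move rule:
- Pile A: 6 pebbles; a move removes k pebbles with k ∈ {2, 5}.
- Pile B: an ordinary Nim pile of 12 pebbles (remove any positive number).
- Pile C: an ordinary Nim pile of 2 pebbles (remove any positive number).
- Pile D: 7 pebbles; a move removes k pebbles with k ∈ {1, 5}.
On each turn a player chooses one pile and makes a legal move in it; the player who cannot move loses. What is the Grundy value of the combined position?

14

Grundy values for pile A (subtraction set {2, 5}):
k:     0  1  2  3  4  5  6
g(k):  0  0  1  1  0  2  1
So g(6) = 1.
Pile B is a plain Nim pile of size 12, so its Grundy value is 12.
Pile C is a plain Nim pile of size 2, so its Grundy value is 2.
Build the Grundy sequence for pile D with g(k) = mex{g(k−s) : s ∈ {1, 5}, s ≤ k}:
g(0) = mex{} = 0
g(1) = mex{0} = 1
g(2) = mex{1} = 0
g(3) = mex{0} = 1
g(4) = mex{1} = 0
g(5) = mex{0} = 1
g(6) = mex{1} = 0
g(7) = mex{0} = 1
So g(7) = 1.
By the Sprague-Grundy theorem, the Grundy value of a sum of independent games is the XOR of the component values.
Combined value = 1 ⊕ 12 ⊕ 2 ⊕ 1 = 14.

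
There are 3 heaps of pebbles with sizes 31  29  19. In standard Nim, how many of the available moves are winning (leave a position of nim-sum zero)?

In binary:
  11111  (31)
  11101  (29)
  10011  (19)
  -----
  10001  (17)
The overall nim-sum is X = 17. A heap of size p has a winning move iff p XOR X < p (reduce it to p XOR X).
  31: 31 XOR 17 = 14 < 31 — winning move (to 14).
  29: 29 XOR 17 = 12 < 29 — winning move (to 12).
  19: 19 XOR 17 = 2 < 19 — winning move (to 2).
That gives 3 winning moves.

3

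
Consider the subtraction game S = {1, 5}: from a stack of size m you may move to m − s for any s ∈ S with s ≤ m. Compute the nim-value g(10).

Grundy values for subtraction set {1, 5}:
k:     0  1  2  3  4  5  6  7  8  9 10
g(k):  0  1  0  1  0  1  0  1  0  1  0
So g(10) = 0.

0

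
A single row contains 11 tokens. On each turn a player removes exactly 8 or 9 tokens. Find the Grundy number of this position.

1

Compute g(0), g(1), … for moves {8, 9}:
k:     0  1  2  3  4  5  6  7  8  9 10 11
g(k):  0  0  0  0  0  0  0  0  1  1  1  1
So g(11) = 1.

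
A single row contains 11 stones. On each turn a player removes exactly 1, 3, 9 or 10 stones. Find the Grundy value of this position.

Build the Grundy sequence with g(k) = mex{g(k−s) : s ∈ {1, 3, 9, 10}, s ≤ k}:
k:     0  1  2  3  4  5  6  7  8  9 10 11
g(k):  0  1  0  1  0  1  0  1  0  1  2  3
So g(11) = 3.

3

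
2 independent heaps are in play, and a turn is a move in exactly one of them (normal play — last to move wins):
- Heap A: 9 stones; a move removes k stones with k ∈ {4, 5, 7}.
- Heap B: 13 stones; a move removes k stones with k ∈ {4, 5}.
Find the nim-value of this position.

Build the Grundy sequence for heap A with g(k) = mex{g(k−s) : s ∈ {4, 5, 7}, s ≤ k}:
k:     0  1  2  3  4  5  6  7  8  9
g(k):  0  0  0  0  1  1  1  1  2  2
So g(9) = 2.
Grundy values for heap B (subtraction set {4, 5}):
g(0) = mex{} = 0
g(1) = mex{} = 0
g(2) = mex{} = 0
g(3) = mex{} = 0
g(4) = mex{0} = 1
g(5) = mex{0} = 1
g(6) = mex{0} = 1
g(7) = mex{0} = 1
g(8) = mex{0,1} = 2
g(9) = mex{1} = 0
g(10) = mex{1} = 0
g(11) = mex{1} = 0
g(12) = mex{1,2} = 0
g(13) = mex{0,2} = 1
So g(13) = 1.
The value of a disjunctive sum is the nim-sum of the parts.
Combined value = 2 XOR 1 = 3.

3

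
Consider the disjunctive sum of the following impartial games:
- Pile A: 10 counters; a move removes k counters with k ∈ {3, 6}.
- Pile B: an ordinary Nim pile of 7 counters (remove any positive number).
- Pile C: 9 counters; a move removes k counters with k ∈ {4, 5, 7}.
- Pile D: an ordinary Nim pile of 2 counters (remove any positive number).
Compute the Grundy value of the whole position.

For pile A, compute g(0), g(1), … with moves {3, 6}:
g(0) = mex{} = 0
g(1) = mex{} = 0
g(2) = mex{} = 0
g(3) = mex{0} = 1
g(4) = mex{0} = 1
g(5) = mex{0} = 1
g(6) = mex{0,1} = 2
g(7) = mex{0,1} = 2
g(8) = mex{0,1} = 2
g(9) = mex{1,2} = 0
g(10) = mex{1,2} = 0
So g(10) = 0.
Pile B is a plain Nim pile of size 7, so its Grundy value is 7.
Build the Grundy sequence for pile C with g(k) = mex{g(k−s) : s ∈ {4, 5, 7}, s ≤ k}:
k:     0  1  2  3  4  5  6  7  8  9
g(k):  0  0  0  0  1  1  1  1  2  2
So g(9) = 2.
Pile D is a plain Nim pile of size 2, so its Grundy value is 2.
By the Sprague-Grundy theorem, the Grundy value of a sum of independent games is the XOR of the component values.
Combined value = 0 ⊕ 7 ⊕ 2 ⊕ 2 = 7.

7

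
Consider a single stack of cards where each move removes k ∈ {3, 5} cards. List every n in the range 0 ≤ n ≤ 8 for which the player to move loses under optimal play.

0, 1, 2, 8

Build the Grundy sequence with g(k) = mex{g(k−s) : s ∈ {3, 5}, s ≤ k}:
k:     0  1  2  3  4  5  6  7  8
g(k):  0  0  0  1  1  1  2  2  0
The P-positions (g = 0) in 0..8 are 0, 1, 2, 8.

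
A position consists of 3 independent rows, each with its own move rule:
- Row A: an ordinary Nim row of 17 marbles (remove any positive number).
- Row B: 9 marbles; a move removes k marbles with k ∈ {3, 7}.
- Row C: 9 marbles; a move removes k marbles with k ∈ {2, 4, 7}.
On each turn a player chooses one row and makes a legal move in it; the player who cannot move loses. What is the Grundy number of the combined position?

Row A is a plain Nim row of size 17, so its Grundy value is 17.
For row B, compute g(0), g(1), … with moves {3, 7}:
g(0) = mex{} = 0
g(1) = mex{} = 0
g(2) = mex{} = 0
g(3) = mex{0} = 1
g(4) = mex{0} = 1
g(5) = mex{0} = 1
g(6) = mex{1} = 0
g(7) = mex{0,1} = 2
g(8) = mex{0,1} = 2
g(9) = mex{0} = 1
So g(9) = 1.
Grundy values for row C (subtraction set {2, 4, 7}):
k:     0  1  2  3  4  5  6  7  8  9
g(k):  0  0  1  1  2  2  0  3  1  0
So g(9) = 0.
The value of a disjunctive sum is the nim-sum of the parts.
Combined value = 17 ⊕ 1 ⊕ 0 = 16.

16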